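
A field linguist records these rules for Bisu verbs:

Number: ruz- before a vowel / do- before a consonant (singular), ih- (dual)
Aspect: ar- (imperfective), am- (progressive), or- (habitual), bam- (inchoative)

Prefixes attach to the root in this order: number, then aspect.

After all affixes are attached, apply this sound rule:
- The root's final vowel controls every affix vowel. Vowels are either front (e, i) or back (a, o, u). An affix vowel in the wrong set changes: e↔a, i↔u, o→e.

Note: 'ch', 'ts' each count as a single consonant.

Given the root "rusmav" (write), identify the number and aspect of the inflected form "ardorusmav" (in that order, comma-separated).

singular, imperfective

Segment: ar-do-rusmav.
number: ruz/do- → singular.
aspect: ar- → imperfective.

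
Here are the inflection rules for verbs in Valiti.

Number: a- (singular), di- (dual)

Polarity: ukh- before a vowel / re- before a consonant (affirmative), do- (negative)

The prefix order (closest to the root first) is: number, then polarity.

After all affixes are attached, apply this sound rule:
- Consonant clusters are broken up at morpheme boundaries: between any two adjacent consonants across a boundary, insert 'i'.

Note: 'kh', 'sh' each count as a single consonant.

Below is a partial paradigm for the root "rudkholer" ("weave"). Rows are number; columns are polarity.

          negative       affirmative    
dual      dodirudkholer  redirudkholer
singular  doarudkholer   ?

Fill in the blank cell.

Attach number singular a- → arudkholer.
Attach polarity affirmative ukh- (before vowel 'a') → ukharudkholer.
Epenthesis: no change.

ukharudkholer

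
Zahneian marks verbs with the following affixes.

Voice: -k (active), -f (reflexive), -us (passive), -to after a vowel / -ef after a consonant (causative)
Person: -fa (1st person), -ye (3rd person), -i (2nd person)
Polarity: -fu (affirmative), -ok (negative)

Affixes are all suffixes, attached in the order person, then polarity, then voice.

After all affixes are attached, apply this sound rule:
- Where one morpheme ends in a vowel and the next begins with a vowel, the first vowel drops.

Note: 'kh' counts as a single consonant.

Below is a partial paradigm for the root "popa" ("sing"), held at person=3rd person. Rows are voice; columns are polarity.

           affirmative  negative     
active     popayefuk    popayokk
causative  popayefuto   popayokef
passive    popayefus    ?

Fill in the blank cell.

popayokus

Attach person 3rd person -ye → popaye.
Attach polarity negative -ok → popayeok.
Attach voice passive -us → popayeokus.
Apply vowel deletion: popayeokus → popayokus.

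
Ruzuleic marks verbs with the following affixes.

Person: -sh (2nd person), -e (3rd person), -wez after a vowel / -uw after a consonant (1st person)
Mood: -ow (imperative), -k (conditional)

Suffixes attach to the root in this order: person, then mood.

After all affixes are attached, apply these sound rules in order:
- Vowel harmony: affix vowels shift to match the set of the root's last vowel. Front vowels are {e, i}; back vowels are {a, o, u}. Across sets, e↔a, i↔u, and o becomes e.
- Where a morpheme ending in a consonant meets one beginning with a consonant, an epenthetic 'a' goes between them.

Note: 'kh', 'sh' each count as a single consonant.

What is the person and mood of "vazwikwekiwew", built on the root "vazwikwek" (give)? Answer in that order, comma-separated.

Segment: vazwikwek-uw-ow.
person: -wez/uw → 1st person.
mood: -ow → imperative.

1st person, imperative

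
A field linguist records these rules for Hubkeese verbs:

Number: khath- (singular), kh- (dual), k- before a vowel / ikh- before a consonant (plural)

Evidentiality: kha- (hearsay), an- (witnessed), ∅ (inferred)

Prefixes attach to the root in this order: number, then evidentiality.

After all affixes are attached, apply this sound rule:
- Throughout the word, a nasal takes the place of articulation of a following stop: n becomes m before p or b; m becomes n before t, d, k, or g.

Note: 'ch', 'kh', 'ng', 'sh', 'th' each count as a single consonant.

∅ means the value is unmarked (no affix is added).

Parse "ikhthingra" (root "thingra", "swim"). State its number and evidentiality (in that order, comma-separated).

plural, inferred

Segment: ikh-thingra.
number: k/ikh- → plural.
evidentiality: ∅ → inferred.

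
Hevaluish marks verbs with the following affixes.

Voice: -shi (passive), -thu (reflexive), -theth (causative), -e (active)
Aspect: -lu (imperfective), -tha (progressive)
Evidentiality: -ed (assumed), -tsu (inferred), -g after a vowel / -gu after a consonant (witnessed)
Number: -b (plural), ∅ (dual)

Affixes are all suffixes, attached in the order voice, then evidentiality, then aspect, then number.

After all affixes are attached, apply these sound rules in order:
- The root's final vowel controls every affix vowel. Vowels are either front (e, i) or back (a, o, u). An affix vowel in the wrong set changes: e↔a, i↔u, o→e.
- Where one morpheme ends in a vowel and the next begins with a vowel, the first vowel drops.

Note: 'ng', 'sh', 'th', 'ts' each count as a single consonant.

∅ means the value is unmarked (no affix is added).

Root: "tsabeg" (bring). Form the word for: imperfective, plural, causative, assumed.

Attach voice causative -theth → tsabegtheth.
Attach evidentiality assumed -ed → tsabegthethed.
Attach aspect imperfective -lu → tsabegthethedlu.
Attach number plural -b → tsabegthethedlub.
Apply vowel harmony: tsabegthethedlub → tsabegthethedlib.
Vowel deletion: no change.

tsabegthethedlib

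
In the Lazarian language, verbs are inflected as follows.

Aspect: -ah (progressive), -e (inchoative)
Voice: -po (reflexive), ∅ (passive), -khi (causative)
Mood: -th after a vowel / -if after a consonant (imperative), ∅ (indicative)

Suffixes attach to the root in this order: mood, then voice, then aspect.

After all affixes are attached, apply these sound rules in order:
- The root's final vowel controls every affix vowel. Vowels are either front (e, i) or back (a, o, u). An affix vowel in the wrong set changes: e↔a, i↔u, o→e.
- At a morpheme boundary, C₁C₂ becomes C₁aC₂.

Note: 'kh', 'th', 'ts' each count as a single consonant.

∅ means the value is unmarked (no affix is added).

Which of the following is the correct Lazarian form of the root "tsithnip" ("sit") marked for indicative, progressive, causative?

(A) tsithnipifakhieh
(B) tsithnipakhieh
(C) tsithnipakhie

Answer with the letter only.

B

mood = indicative: zero marking, form stays tsithnip.
Attach voice causative -khi → tsithnipkhi.
Attach aspect progressive -ah → tsithnipkhiah.
Apply vowel harmony: tsithnipkhiah → tsithnipkhieh.
Apply epenthesis: tsithnipkhieh → tsithnipakhieh.
So the correct form is tsithnipakhieh, option (B).
(A) tsithnipifakhieh is wrong: it uses imperative instead of indicative for mood.
(C) tsithnipakhie is wrong: it uses inchoative instead of progressive for aspect.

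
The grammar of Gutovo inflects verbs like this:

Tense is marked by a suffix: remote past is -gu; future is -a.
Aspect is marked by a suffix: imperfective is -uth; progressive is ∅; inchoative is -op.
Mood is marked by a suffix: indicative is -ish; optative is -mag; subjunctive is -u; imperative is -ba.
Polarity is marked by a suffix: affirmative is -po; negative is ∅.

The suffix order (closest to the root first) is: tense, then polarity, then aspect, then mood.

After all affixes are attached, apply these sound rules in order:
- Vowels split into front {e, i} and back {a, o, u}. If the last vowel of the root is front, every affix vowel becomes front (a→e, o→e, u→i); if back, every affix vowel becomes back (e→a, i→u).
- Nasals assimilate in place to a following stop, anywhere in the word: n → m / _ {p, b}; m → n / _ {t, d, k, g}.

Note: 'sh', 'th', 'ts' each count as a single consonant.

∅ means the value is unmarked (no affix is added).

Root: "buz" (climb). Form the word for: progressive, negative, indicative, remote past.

Attach tense remote past -gu → buzgu.
polarity = negative: zero marking, form stays buzgu.
aspect = progressive: zero marking, form stays buzgu.
Attach mood indicative -ish → buzguish.
Apply vowel harmony: buzguish → buzguush.
Nasal assimilation: no change.

buzguush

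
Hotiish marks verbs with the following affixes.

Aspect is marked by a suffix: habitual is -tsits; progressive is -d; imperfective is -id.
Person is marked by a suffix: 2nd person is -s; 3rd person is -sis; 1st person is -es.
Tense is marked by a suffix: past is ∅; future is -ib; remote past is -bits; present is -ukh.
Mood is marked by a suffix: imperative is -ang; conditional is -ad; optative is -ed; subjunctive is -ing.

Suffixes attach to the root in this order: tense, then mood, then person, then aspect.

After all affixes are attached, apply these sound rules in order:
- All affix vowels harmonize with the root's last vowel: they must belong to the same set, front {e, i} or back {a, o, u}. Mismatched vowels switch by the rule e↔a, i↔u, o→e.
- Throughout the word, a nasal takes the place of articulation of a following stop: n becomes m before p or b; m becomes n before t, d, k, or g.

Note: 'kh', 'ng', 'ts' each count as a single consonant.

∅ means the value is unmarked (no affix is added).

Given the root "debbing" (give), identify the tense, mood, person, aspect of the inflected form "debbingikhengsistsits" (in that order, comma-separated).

Segment: debbing-ukh-ang-sis-tsits.
tense: -ukh → present.
mood: -ang → imperative.
person: -sis → 3rd person.
aspect: -tsits → habitual.

present, imperative, 3rd person, habitual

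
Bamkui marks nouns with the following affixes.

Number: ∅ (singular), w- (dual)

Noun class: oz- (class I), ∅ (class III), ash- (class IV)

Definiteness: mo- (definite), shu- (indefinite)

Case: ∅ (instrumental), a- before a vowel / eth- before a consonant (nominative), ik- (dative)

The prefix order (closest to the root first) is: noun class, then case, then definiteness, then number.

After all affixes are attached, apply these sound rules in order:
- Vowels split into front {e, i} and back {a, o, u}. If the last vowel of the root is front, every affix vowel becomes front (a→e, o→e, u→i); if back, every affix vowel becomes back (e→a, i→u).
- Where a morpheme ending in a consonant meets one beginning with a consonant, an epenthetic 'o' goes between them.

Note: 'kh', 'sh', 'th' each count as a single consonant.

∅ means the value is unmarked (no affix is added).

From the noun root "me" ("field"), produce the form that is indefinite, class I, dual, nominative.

woshieezome

Attach noun class class I oz- → ozme.
Attach case nominative a- (before vowel 'o') → aozme.
Attach definiteness indefinite shu- → shuaozme.
Attach number dual w- → wshuaozme.
Apply vowel harmony: wshuaozme → wshieezme.
Apply epenthesis: wshieezme → woshieezome.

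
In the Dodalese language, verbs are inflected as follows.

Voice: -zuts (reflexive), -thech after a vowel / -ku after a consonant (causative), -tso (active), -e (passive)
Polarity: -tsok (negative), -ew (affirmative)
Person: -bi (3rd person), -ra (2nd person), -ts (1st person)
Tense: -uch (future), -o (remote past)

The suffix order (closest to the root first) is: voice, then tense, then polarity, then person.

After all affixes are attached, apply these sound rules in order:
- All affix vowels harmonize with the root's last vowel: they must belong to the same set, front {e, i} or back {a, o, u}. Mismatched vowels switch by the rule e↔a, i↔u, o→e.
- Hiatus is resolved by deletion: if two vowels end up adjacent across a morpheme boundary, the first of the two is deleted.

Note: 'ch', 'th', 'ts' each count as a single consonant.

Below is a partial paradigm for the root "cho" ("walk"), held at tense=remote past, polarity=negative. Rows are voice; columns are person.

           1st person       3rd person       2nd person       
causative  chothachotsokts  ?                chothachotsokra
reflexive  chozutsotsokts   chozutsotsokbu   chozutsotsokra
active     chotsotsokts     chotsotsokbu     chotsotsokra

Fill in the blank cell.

chothachotsokbu

Attach voice causative -thech (after vowel 'o') → chothech.
Attach tense remote past -o → chothecho.
Attach polarity negative -tsok → chothechotsok.
Attach person 3rd person -bi → chothechotsokbi.
Apply vowel harmony: chothechotsokbi → chothachotsokbu.
Vowel deletion: no change.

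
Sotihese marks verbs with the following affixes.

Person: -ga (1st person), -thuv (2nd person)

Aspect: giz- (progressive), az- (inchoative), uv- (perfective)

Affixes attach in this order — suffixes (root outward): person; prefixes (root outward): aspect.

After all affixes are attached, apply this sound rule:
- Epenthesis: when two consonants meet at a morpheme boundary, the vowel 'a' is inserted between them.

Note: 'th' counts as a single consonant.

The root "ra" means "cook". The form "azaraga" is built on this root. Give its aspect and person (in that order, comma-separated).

inchoative, 1st person

Segment: az-ra-ga.
aspect: az- → inchoative.
person: -ga → 1st person.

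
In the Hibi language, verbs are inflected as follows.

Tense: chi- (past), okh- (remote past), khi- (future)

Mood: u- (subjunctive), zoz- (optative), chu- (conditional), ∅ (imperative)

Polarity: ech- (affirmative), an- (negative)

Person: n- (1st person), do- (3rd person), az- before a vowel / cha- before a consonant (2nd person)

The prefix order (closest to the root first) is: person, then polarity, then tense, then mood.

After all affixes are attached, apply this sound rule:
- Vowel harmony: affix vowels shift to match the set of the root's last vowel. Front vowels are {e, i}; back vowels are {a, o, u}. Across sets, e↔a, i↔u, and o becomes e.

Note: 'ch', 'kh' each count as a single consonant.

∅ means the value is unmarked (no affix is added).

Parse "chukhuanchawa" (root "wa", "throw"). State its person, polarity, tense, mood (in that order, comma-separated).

Segment: chu-khi-an-cha-wa.
person: az/cha- → 2nd person.
polarity: an- → negative.
tense: khi- → future.
mood: chu- → conditional.

2nd person, negative, future, conditional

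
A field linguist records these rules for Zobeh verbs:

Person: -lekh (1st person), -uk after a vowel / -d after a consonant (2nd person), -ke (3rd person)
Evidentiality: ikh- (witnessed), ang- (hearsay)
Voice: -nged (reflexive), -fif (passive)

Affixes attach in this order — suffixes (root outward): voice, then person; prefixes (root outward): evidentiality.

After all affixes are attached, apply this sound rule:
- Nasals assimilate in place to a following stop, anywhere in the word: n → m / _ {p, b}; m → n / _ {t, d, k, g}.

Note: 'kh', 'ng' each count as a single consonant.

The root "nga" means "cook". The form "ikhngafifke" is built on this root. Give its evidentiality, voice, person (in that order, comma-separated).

Segment: ikh-nga-fif-ke.
evidentiality: ikh- → witnessed.
voice: -fif → passive.
person: -ke → 3rd person.

witnessed, passive, 3rd person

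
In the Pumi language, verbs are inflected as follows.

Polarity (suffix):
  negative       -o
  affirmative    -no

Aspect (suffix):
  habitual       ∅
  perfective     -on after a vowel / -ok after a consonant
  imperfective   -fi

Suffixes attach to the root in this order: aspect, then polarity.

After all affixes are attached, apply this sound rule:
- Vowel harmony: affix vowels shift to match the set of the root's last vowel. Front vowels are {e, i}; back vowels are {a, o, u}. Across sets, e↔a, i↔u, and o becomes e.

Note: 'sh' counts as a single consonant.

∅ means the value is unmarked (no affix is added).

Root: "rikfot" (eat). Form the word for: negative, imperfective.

rikfotfuo

Attach aspect imperfective -fi → rikfotfi.
Attach polarity negative -o → rikfotfio.
Apply vowel harmony: rikfotfio → rikfotfuo.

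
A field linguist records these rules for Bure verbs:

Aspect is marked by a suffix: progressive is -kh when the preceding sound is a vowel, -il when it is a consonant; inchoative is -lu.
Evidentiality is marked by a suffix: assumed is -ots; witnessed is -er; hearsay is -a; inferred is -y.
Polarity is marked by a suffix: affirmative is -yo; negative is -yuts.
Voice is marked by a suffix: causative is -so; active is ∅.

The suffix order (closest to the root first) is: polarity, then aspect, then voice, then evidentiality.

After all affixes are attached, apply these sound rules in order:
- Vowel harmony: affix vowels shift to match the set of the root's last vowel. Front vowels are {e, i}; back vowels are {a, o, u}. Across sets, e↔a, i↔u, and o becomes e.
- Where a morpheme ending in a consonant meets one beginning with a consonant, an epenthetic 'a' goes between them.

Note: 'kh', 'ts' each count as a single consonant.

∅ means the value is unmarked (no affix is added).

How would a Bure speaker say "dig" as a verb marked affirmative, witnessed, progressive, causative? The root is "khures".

Attach polarity affirmative -yo → khuresyo.
Attach aspect progressive -kh (after vowel 'o') → khuresyokh.
Attach voice causative -so → khuresyokhso.
Attach evidentiality witnessed -er → khuresyokhsoer.
Apply vowel harmony: khuresyokhsoer → khuresyekhseer.
Apply epenthesis: khuresyekhseer → khuresayekhaseer.

khuresayekhaseer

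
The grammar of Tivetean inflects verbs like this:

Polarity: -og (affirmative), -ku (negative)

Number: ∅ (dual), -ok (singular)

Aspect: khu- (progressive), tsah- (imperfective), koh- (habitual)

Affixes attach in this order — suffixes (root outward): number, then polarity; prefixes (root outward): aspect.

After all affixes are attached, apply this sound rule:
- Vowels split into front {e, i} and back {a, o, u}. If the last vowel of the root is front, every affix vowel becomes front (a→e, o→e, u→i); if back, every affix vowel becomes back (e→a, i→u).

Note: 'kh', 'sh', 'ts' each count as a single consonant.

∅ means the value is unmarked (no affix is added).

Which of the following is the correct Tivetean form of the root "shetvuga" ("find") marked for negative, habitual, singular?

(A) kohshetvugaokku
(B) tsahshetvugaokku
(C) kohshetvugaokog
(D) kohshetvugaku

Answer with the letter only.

A

Attach number singular -ok → shetvugaok.
Attach polarity negative -ku → shetvugaokku.
Attach aspect habitual koh- → kohshetvugaokku.
Vowel harmony: no change.
So the correct form is kohshetvugaokku, option (A).
(C) kohshetvugaokog is wrong: it uses affirmative instead of negative for polarity.
(B) tsahshetvugaokku is wrong: it uses imperfective instead of habitual for aspect.
(D) kohshetvugaku is wrong: it uses dual instead of singular for number.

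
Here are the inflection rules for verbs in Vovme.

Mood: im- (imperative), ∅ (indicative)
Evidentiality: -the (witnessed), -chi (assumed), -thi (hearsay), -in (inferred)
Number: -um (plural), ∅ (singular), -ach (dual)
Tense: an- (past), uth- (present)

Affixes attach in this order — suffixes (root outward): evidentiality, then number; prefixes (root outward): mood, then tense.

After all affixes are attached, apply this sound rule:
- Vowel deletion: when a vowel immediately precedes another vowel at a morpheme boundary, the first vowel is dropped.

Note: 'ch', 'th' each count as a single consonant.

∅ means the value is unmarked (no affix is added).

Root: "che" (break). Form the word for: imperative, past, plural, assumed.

Attach mood imperative im- → imche.
Attach evidentiality assumed -chi → imchechi.
Attach tense past an- → animchechi.
Attach number plural -um → animchechium.
Apply vowel deletion: animchechium → animchechum.

animchechum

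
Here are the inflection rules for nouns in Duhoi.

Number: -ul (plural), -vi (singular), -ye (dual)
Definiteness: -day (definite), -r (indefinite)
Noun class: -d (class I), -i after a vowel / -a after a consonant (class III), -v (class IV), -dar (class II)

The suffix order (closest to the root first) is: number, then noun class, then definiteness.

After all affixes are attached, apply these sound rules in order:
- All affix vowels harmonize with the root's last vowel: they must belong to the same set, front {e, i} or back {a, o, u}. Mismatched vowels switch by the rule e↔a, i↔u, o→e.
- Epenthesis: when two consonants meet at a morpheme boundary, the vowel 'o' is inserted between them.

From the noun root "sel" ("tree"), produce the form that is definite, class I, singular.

Attach number singular -vi → selvi.
Attach noun class class I -d → selvid.
Attach definiteness definite -day → selvidday.
Apply vowel harmony: selvidday → selviddey.
Apply epenthesis: selviddey → selovidodey.

selovidodey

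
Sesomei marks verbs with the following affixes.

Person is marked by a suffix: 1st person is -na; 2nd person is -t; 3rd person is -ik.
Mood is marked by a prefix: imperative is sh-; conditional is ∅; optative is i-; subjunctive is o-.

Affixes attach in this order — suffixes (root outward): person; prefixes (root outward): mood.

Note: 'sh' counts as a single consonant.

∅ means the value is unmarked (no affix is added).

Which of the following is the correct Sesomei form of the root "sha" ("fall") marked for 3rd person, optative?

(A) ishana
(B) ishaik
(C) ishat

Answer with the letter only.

B

Attach person 3rd person -ik → shaik.
Attach mood optative i- → ishaik.
So the correct form is ishaik, option (B).
(C) ishat is wrong: it uses 2nd person instead of 3rd person for person.
(A) ishana is wrong: it uses 1st person instead of 3rd person for person.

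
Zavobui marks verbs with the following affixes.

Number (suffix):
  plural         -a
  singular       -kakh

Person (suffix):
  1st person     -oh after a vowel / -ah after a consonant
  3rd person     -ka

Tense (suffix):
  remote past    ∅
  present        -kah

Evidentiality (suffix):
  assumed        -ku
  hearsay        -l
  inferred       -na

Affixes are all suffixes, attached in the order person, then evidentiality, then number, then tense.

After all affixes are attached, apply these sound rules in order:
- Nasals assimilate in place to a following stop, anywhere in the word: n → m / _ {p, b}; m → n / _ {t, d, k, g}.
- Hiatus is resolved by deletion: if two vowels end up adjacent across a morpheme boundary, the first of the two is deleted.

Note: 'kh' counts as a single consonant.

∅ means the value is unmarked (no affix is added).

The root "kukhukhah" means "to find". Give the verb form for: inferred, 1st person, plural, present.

Attach person 1st person -ah (after consonant 'h') → kukhukhahah.
Attach evidentiality inferred -na → kukhukhahahna.
Attach number plural -a → kukhukhahahnaa.
Attach tense present -kah → kukhukhahahnaakah.
Nasal assimilation: no change.
Apply vowel deletion: kukhukhahahnaakah → kukhukhahahnakah.

kukhukhahahnakah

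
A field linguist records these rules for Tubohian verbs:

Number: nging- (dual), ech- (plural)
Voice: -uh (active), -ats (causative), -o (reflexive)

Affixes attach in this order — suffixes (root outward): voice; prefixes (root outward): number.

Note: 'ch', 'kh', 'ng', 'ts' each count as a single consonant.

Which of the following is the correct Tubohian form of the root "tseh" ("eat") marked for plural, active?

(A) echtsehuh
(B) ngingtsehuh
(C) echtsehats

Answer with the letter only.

Attach voice active -uh → tsehuh.
Attach number plural ech- → echtsehuh.
So the correct form is echtsehuh, option (A).
(B) ngingtsehuh is wrong: it uses dual instead of plural for number.
(C) echtsehats is wrong: it uses causative instead of active for voice.

A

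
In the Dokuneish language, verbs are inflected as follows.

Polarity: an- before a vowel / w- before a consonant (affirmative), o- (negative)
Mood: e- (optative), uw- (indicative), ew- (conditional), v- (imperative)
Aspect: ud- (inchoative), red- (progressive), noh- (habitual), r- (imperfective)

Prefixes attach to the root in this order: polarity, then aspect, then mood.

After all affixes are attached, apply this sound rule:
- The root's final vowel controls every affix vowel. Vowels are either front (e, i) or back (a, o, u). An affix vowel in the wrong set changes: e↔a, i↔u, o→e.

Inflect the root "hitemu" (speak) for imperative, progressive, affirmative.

vradwhitemu

Attach polarity affirmative w- (before consonant 'h') → whitemu.
Attach aspect progressive red- → redwhitemu.
Attach mood imperative v- → vredwhitemu.
Apply vowel harmony: vredwhitemu → vradwhitemu.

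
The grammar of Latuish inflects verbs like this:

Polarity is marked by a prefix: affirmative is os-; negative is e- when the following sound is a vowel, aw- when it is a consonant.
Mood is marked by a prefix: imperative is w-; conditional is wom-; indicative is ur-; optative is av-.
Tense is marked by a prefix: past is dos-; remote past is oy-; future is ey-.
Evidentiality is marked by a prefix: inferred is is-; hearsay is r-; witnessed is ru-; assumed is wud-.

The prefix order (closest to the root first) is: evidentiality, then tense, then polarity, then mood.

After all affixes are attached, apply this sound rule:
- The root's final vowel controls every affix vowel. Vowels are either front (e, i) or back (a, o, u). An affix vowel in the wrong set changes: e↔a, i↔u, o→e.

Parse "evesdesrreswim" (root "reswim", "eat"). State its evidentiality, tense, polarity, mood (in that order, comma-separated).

hearsay, past, affirmative, optative

Segment: av-os-dos-r-reswim.
evidentiality: r- → hearsay.
tense: dos- → past.
polarity: os- → affirmative.
mood: av- → optative.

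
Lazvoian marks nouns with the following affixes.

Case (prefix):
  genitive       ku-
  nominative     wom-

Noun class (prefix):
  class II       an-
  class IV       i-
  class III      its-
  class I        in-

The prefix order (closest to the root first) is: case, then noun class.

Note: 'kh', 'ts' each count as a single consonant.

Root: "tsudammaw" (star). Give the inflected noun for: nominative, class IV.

Attach case nominative wom- → womtsudammaw.
Attach noun class class IV i- → iwomtsudammaw.

iwomtsudammaw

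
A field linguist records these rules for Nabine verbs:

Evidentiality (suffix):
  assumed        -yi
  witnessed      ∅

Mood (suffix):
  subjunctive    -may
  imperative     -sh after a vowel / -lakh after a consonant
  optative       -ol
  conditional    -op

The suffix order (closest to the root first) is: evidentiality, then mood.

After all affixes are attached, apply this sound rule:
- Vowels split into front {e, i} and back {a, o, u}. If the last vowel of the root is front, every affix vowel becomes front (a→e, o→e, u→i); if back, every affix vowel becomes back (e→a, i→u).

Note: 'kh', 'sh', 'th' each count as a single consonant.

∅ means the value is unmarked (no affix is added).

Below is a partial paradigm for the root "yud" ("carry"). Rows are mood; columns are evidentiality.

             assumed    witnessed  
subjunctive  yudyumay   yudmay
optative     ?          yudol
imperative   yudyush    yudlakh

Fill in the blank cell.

yudyuol

Attach evidentiality assumed -yi → yudyi.
Attach mood optative -ol → yudyiol.
Apply vowel harmony: yudyiol → yudyuol.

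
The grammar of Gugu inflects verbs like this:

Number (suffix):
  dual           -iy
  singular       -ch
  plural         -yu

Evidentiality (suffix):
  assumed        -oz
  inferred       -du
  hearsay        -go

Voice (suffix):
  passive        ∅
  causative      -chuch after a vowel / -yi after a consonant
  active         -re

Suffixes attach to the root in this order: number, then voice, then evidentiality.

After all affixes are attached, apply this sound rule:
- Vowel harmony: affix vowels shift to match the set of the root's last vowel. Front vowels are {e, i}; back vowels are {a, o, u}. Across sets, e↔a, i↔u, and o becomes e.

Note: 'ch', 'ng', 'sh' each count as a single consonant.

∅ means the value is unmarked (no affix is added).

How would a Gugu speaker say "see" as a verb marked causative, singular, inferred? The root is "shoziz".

Attach number singular -ch → shozizch.
Attach voice causative -yi (after consonant 'ch') → shozizchyi.
Attach evidentiality inferred -du → shozizchyidu.
Apply vowel harmony: shozizchyidu → shozizchyidi.

shozizchyidi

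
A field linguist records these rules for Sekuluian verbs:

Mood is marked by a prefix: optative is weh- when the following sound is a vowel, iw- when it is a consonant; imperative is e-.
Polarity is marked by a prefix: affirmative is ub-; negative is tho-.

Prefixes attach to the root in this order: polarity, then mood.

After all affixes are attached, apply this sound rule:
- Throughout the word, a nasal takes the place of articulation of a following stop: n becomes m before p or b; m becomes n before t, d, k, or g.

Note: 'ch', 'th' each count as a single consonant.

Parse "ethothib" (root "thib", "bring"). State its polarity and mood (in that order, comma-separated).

Segment: e-tho-thib.
polarity: tho- → negative.
mood: e- → imperative.

negative, imperative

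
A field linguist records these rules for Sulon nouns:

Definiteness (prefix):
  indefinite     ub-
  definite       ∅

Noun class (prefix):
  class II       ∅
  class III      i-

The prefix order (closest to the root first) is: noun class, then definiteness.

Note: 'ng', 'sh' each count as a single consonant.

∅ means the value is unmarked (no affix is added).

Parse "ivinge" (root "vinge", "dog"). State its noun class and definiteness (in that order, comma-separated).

Segment: i-vinge.
noun class: i- → class III.
definiteness: ∅ → definite.

class III, definite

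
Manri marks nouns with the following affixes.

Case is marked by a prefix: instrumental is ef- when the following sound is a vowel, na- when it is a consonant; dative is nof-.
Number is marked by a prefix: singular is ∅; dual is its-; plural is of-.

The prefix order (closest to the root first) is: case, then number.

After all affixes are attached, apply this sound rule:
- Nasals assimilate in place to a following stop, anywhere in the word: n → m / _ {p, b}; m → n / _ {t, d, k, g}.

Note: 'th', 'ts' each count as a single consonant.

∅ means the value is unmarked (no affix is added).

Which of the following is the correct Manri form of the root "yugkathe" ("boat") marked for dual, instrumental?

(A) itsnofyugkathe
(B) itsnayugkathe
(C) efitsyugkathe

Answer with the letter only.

Attach case instrumental na- (before consonant 'y') → nayugkathe.
Attach number dual its- → itsnayugkathe.
Nasal assimilation: no change.
So the correct form is itsnayugkathe, option (B).
(C) efitsyugkathe is wrong: it has the affixes in the wrong order.
(A) itsnofyugkathe is wrong: it uses dative instead of instrumental for case.

B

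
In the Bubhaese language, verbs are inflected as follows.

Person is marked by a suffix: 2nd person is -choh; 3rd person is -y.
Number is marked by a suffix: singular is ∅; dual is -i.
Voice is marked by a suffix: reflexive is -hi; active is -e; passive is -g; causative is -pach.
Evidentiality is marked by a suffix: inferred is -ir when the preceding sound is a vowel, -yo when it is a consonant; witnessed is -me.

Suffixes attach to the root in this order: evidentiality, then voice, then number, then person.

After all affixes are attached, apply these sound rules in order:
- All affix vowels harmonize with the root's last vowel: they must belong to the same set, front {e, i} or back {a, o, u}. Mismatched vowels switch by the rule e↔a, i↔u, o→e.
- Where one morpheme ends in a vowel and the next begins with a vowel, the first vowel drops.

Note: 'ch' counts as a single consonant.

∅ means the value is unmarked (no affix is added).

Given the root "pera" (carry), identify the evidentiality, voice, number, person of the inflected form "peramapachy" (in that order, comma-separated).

witnessed, causative, singular, 3rd person

Segment: pera-me-pach-y.
evidentiality: -me → witnessed.
voice: -pach → causative.
number: ∅ → singular.
person: -y → 3rd person.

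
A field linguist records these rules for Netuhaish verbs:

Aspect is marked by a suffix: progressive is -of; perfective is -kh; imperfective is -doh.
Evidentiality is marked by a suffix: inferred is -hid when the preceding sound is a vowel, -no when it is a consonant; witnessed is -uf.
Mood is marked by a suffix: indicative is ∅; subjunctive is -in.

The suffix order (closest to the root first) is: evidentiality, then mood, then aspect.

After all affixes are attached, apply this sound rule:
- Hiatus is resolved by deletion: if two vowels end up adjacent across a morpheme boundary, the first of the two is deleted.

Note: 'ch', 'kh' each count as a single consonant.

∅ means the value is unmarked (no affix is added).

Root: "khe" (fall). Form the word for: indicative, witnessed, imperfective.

Attach evidentiality witnessed -uf → kheuf.
mood = indicative: zero marking, form stays kheuf.
Attach aspect imperfective -doh → kheufdoh.
Apply vowel deletion: kheufdoh → khufdoh.

khufdoh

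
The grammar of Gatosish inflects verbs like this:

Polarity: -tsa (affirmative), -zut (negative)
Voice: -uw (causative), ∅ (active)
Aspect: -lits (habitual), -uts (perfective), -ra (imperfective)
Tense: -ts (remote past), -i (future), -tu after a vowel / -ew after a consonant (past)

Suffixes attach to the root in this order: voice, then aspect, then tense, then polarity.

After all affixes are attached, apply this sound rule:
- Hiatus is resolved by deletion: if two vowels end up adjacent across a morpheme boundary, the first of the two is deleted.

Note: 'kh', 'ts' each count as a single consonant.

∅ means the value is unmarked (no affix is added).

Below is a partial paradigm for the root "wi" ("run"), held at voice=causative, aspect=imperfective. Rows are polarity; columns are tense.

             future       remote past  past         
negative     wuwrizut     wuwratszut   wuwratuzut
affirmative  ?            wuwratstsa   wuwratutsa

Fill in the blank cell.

Attach voice causative -uw → wiuw.
Attach aspect imperfective -ra → wiuwra.
Attach tense future -i → wiuwrai.
Attach polarity affirmative -tsa → wiuwraitsa.
Apply vowel deletion: wiuwraitsa → wuwritsa.

wuwritsa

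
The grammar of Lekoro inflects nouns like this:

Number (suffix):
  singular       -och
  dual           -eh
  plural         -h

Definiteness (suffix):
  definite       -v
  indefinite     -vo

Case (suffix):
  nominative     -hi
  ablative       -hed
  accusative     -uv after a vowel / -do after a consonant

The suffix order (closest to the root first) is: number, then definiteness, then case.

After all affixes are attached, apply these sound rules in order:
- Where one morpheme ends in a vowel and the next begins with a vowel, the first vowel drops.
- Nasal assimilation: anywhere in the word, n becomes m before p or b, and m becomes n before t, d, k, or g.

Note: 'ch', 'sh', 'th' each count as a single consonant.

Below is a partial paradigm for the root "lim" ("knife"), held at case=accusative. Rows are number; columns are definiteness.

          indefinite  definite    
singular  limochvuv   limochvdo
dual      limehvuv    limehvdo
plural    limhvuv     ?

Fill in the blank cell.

Attach number plural -h → limh.
Attach definiteness definite -v → limhv.
Attach case accusative -do (after consonant 'v') → limhvdo.
Vowel deletion: no change.
Nasal assimilation: no change.

limhvdo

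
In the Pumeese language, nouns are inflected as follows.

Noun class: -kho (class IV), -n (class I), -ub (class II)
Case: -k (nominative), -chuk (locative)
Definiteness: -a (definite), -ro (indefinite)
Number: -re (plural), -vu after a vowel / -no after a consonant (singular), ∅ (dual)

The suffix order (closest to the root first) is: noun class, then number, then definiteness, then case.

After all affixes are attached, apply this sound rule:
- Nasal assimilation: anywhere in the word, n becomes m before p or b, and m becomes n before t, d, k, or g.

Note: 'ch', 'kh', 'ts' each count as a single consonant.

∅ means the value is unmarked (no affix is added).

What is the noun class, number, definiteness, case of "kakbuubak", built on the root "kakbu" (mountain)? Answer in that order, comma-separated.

class II, dual, definite, nominative

Segment: kakbu-ub-a-k.
noun class: -ub → class II.
number: ∅ → dual.
definiteness: -a → definite.
case: -k → nominative.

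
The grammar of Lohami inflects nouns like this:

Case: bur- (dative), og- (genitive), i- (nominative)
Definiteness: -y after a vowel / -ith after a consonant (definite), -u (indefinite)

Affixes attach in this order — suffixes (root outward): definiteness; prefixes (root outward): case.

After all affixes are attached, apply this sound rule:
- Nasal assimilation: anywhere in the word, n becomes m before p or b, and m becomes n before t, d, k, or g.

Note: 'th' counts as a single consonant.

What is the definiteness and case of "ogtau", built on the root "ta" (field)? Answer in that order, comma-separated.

indefinite, genitive

Segment: og-ta-u.
definiteness: -u → indefinite.
case: og- → genitive.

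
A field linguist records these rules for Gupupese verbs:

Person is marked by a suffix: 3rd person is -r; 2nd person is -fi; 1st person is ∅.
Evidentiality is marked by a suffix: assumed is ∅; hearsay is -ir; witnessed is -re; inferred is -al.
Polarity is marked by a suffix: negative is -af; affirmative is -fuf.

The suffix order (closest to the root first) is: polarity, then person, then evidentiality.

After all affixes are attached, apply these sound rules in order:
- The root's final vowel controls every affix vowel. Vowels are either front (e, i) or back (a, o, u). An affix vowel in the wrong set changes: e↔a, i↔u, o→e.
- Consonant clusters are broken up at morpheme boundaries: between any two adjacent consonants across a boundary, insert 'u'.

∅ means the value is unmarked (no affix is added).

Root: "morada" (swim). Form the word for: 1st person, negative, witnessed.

Attach polarity negative -af → moradaaf.
person = 1st person: zero marking, form stays moradaaf.
Attach evidentiality witnessed -re → moradaafre.
Apply vowel harmony: moradaafre → moradaafra.
Apply epenthesis: moradaafra → moradaafura.

moradaafura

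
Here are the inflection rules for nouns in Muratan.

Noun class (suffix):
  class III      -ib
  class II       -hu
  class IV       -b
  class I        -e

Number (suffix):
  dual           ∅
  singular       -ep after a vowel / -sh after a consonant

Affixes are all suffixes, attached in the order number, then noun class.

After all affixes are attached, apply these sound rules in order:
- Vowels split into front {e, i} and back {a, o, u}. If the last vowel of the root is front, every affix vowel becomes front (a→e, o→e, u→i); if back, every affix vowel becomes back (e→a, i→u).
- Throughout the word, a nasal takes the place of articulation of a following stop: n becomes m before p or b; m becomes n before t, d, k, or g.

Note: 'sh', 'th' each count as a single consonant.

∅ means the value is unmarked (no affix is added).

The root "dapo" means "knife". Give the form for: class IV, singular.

Attach number singular -ep (after vowel 'o') → dapoep.
Attach noun class class IV -b → dapoepb.
Apply vowel harmony: dapoepb → dapoapb.
Nasal assimilation: no change.

dapoapb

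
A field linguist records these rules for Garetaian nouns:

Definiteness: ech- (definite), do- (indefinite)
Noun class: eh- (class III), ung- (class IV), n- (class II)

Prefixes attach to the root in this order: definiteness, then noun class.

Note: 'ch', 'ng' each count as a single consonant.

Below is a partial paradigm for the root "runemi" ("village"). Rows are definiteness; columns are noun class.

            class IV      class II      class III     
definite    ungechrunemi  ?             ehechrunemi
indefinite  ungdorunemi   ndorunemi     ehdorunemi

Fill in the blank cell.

Attach definiteness definite ech- → echrunemi.
Attach noun class class II n- → nechrunemi.

nechrunemi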